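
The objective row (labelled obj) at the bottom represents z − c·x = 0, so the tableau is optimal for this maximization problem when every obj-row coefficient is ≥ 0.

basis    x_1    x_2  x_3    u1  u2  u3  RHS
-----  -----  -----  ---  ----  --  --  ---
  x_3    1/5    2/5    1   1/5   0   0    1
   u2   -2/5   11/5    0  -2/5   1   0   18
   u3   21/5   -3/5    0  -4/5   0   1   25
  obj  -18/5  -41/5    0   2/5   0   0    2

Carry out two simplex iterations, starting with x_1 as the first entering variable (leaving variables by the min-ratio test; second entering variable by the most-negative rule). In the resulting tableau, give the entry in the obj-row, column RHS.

45/2

Ratio test on column x_1 — row 1: 1/(1/5) = 5; row 2: entry -2/5 ≤ 0; row 3: 25/(21/5) = 125/21. Minimum is 5 at row 1 (x_3 leaves); pivot element 1/5.
Divide row 1 by 1/5; eliminate column x_1 from the other rows.
Second iteration: most negative obj-row entry is -1 in column x_2, so x_2 enters.
Ratio test on column x_2 — row 1: 5/2 = 5/2; row 2: 20/3 = 20/3; row 3: entry -9 ≤ 0. Minimum is 5/2 at row 1 (x_1 leaves); pivot element 2.
Divide row 1 by 2; eliminate column x_2 from the other rows.
After both pivots, the entry at the obj-row, column RHS is 45/2.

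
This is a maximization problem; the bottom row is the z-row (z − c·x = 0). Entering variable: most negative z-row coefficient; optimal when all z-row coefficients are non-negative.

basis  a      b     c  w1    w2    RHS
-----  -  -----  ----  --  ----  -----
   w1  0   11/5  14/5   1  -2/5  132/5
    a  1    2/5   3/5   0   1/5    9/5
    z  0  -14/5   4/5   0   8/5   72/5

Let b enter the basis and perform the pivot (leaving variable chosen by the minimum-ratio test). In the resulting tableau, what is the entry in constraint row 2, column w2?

Ratio test on column b — row 1: (132/5)/(11/5) = 12; row 2: (9/5)/(2/5) = 9/2. Minimum is 9/2 at row 2 (a leaves); pivot element 2/5.
Divide row 2 by 2/5; eliminate column b from the other rows.
In the new row 2, the w2 entry is the old entry divided by the pivot: (1/5)/(2/5) = 1/2.

1/2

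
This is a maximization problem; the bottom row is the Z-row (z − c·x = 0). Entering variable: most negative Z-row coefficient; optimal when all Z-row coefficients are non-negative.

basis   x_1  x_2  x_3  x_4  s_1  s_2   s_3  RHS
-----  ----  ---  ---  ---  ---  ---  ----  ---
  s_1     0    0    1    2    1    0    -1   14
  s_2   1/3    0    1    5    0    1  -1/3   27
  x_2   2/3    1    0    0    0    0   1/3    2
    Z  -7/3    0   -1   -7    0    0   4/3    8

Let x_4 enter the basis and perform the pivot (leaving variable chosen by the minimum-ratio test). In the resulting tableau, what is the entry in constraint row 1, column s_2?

-2/5

Ratio test on column x_4 — row 1: 14/2 = 7; row 2: 27/5 = 27/5; row 3: entry 0 ≤ 0. Minimum is 27/5 at row 2 (s_2 leaves); pivot element 5.
Divide row 2 by 5; eliminate column x_4 from the other rows.
Row 1 update in column s_2: 0 − 2·(1/5) = -2/5.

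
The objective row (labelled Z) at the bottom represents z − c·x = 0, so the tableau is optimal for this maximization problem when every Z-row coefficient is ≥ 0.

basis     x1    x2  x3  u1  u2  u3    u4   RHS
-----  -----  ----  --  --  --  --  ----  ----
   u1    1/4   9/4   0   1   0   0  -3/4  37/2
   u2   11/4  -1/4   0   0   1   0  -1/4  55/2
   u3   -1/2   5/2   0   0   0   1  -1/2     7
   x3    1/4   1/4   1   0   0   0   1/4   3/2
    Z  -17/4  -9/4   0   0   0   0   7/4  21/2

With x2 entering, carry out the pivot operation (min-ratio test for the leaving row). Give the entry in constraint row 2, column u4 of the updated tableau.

Ratio test on column x2 — row 1: (37/2)/(9/4) = 74/9; row 2: entry -1/4 ≤ 0; row 3: 7/(5/2) = 14/5; row 4: (3/2)/(1/4) = 6. Minimum is 14/5 at row 3 (u3 leaves); pivot element 5/2.
Divide row 3 by 5/2; eliminate column x2 from the other rows.
Row 2 update in column u4: -1/4 − (-1/4)·(-1/5) = -3/10.

-3/10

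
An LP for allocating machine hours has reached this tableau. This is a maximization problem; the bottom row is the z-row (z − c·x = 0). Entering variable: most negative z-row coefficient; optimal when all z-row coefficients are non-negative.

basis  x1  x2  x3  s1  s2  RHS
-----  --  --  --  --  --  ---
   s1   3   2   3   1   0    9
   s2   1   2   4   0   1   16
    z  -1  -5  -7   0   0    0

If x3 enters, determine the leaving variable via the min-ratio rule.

s1

Column x3 entries and ratios — s1: 9/3 = 3; s2: 16/4 = 4.
Smallest ratio is 3 in the row of s1, so s1 leaves.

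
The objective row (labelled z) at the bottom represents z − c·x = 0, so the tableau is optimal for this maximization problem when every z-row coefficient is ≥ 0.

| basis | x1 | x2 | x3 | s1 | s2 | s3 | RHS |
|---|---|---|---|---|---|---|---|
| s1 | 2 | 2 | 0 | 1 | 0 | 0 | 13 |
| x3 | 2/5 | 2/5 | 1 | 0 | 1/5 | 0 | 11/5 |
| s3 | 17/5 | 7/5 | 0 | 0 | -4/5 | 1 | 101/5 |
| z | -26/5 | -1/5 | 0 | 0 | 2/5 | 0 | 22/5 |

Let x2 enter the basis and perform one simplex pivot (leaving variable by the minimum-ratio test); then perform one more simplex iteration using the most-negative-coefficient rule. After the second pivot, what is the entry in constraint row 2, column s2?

Ratio test on column x2 — row 1: 13/2 = 13/2; row 2: (11/5)/(2/5) = 11/2; row 3: (101/5)/(7/5) = 101/7. Minimum is 11/2 at row 2 (x3 leaves); pivot element 2/5.
Divide row 2 by 2/5; eliminate column x2 from the other rows.
Second iteration: most negative z-row entry is -5 in column x1, so x1 enters.
Ratio test on column x1 — row 1: entry 0 ≤ 0; row 2: (11/2)/1 = 11/2; row 3: (25/2)/2 = 25/4. Minimum is 11/2 at row 2 (x2 leaves); pivot element 1.
Divide row 2 by 1; eliminate column x1 from the other rows.
After both pivots, the entry at constraint row 2, column s2 is 1/2.

1/2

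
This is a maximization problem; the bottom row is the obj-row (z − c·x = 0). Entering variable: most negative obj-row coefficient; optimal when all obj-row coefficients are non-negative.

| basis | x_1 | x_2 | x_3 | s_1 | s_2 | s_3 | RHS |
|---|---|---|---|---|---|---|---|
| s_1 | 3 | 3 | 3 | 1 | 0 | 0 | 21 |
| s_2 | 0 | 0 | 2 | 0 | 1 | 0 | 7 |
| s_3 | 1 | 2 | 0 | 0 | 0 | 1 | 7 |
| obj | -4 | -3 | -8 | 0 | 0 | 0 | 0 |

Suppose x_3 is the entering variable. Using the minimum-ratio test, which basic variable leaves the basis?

s_2

Column x_3 entries and ratios — s_1: 21/3 = 7; s_2: 7/2 = 7/2; s_3: 0 ≤ 0, skip.
Smallest ratio is 7/2 in the row of s_2, so s_2 leaves.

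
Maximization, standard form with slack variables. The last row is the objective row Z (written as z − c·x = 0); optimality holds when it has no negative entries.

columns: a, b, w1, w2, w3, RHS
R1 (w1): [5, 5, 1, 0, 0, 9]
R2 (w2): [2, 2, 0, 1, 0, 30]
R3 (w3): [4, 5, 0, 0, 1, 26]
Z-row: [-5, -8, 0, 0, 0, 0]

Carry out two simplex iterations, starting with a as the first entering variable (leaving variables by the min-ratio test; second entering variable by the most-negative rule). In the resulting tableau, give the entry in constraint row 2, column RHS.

132/5

Ratio test on column a — row 1: 9/5 = 9/5; row 2: 30/2 = 15; row 3: 26/4 = 13/2. Minimum is 9/5 at row 1 (w1 leaves); pivot element 5.
Divide row 1 by 5; eliminate column a from the other rows.
Second iteration: most negative Z-row entry is -3 in column b, so b enters.
Ratio test on column b — row 1: (9/5)/1 = 9/5; row 2: entry 0 ≤ 0; row 3: (94/5)/1 = 94/5. Minimum is 9/5 at row 1 (a leaves); pivot element 1.
Divide row 1 by 1; eliminate column b from the other rows.
After both pivots, the entry at constraint row 2, column RHS is 132/5.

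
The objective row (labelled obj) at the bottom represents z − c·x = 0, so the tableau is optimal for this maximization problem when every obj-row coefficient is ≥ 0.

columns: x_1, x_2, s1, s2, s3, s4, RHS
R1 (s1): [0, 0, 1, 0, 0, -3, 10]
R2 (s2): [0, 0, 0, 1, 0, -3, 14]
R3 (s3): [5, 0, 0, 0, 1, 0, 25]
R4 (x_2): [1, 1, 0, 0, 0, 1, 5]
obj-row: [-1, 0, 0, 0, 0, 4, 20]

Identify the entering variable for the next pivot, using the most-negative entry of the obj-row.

Negative obj-row entries: x_1: -1.
The most negative is -1 in column x_1, so x_1 enters.

x_1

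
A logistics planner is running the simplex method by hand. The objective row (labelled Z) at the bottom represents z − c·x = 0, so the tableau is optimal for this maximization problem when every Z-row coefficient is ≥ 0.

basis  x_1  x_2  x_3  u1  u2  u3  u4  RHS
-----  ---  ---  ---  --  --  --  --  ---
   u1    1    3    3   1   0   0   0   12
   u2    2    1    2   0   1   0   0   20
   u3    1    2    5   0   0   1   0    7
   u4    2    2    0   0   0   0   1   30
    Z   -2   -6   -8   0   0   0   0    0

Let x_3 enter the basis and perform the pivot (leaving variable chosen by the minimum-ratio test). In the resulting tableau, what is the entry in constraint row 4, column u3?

Ratio test on column x_3 — row 1: 12/3 = 4; row 2: 20/2 = 10; row 3: 7/5 = 7/5; row 4: entry 0 ≤ 0. Minimum is 7/5 at row 3 (u3 leaves); pivot element 5.
Divide row 3 by 5; eliminate column x_3 from the other rows.
Row 4 update in column u3: 0 − 0·(1/5) = 0.

0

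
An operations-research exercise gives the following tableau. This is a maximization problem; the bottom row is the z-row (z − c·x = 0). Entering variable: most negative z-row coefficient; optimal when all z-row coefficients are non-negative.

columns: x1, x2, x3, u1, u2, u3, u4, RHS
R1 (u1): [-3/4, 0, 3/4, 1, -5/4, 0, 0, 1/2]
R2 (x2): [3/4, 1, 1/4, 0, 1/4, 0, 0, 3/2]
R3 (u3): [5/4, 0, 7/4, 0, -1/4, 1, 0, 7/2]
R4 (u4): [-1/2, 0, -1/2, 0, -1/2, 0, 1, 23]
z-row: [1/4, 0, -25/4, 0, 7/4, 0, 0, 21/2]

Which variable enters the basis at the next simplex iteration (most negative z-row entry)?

Negative z-row entries: x3: -25/4.
The most negative is -25/4 in column x3, so x3 enters.

x3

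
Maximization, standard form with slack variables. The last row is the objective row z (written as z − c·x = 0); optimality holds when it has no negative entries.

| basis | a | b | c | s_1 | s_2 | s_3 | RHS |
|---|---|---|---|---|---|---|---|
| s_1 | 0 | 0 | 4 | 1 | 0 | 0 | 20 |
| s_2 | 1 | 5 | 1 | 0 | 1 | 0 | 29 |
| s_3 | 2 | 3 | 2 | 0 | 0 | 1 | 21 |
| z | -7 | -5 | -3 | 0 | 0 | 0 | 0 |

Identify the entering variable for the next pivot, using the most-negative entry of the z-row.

a

Negative z-row entries: a: -7, b: -5, c: -3.
The most negative is -7 in column a, so a enters.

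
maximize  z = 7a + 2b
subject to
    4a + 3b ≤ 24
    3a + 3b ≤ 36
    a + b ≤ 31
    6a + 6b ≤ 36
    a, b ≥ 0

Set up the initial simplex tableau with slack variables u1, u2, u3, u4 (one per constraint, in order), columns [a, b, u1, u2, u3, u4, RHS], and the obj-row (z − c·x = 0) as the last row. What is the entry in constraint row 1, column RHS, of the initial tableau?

The RHS of constraint 1 is b_1 = 24.

24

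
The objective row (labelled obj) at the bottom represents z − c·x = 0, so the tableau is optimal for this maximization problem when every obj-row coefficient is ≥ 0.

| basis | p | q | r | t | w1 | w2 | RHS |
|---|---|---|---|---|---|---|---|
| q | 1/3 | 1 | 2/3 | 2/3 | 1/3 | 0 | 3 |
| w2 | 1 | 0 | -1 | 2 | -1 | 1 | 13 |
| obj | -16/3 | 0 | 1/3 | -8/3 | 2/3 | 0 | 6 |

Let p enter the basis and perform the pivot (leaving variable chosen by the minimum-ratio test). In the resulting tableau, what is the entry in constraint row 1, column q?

3

Ratio test on column p — row 1: 3/(1/3) = 9; row 2: 13/1 = 13. Minimum is 9 at row 1 (q leaves); pivot element 1/3.
Divide row 1 by 1/3; eliminate column p from the other rows.
In the new row 1, the q entry is the old entry divided by the pivot: 1/(1/3) = 3.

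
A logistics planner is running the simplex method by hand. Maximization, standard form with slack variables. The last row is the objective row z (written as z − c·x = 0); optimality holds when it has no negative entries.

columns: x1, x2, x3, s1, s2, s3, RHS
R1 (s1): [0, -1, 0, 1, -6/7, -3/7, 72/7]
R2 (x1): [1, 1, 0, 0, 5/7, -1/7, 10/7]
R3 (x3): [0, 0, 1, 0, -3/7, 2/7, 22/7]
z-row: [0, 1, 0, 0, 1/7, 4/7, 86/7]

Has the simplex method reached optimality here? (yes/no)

yes

Every z-row coefficient is ≥ 0, so the tableau is optimal.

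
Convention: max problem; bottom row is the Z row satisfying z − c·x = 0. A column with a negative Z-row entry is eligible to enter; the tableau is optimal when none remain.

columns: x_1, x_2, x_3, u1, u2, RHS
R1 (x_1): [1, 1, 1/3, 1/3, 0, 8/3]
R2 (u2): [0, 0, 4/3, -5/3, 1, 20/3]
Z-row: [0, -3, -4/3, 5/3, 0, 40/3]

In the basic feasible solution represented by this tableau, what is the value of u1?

0

u1 is not in the basis, so in the current basic feasible solution u1 = 0.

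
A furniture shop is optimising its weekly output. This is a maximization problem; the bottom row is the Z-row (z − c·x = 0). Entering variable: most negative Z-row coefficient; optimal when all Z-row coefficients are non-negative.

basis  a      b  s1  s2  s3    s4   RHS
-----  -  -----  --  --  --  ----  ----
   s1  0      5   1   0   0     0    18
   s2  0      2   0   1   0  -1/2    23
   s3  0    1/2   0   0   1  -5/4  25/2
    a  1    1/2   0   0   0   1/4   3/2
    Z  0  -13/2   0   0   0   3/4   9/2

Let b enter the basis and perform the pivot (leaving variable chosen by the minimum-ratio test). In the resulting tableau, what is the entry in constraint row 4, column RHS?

3

Ratio test on column b — row 1: 18/5 = 18/5; row 2: 23/2 = 23/2; row 3: (25/2)/(1/2) = 25; row 4: (3/2)/(1/2) = 3. Minimum is 3 at row 4 (a leaves); pivot element 1/2.
Divide row 4 by 1/2; eliminate column b from the other rows.
In the new row 4, the RHS entry is the old entry divided by the pivot: (3/2)/(1/2) = 3.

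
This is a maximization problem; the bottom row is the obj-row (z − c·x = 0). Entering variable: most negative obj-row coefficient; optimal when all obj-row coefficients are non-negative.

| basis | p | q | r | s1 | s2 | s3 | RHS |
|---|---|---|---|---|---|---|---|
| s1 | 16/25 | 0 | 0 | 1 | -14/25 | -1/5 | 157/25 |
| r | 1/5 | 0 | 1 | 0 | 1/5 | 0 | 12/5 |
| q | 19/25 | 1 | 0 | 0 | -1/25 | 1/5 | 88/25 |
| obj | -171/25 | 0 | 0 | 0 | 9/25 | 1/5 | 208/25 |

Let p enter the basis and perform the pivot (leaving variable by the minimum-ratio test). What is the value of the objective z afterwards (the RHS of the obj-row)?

40

Ratio test on column p — row 1: (157/25)/(16/25) = 157/16; row 2: (12/5)/(1/5) = 12; row 3: (88/25)/(19/25) = 88/19. Minimum is 88/19 at row 3 (q leaves); pivot element 19/25.
Pivot on row 3; the obj-row RHS becomes 208/25 − (-171/25)·(88/19) = 40.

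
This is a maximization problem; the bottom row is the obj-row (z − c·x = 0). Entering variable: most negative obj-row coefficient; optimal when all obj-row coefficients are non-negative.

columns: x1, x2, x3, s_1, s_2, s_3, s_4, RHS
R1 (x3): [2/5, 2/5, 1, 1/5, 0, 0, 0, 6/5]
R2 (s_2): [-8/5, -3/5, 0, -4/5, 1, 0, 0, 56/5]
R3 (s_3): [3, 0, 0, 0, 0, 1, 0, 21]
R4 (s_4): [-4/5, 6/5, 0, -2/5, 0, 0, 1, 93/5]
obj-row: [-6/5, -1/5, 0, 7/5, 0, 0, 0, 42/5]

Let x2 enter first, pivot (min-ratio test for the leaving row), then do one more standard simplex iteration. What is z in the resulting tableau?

Ratio test on column x2 — row 1: (6/5)/(2/5) = 3; row 2: entry -3/5 ≤ 0; row 3: entry 0 ≤ 0; row 4: (93/5)/(6/5) = 31/2. Minimum is 3 at row 1 (x3 leaves); pivot element 2/5.
Pivot on row 1; the obj-row RHS becomes 42/5 − (-1/5)·3 = 9.
Next entering variable (most negative obj-row entry -1): x1.
Ratio test on column x1 — row 1: 3/1 = 3; row 2: entry -1 ≤ 0; row 3: 21/3 = 7; row 4: entry -2 ≤ 0. Minimum is 3 at row 1 (x2 leaves); pivot element 1.
After the second pivot the obj-row RHS is 9 − (-1)·3 = 12.

12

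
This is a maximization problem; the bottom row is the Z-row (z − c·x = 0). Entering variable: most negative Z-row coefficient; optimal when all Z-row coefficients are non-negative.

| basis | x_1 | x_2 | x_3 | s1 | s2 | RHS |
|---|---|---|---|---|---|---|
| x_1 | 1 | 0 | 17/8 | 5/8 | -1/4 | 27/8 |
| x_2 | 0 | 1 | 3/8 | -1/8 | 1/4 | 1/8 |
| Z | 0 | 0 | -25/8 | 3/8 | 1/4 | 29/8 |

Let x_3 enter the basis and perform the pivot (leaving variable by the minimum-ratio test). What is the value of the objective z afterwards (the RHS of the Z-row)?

Ratio test on column x_3 — row 1: (27/8)/(17/8) = 27/17; row 2: (1/8)/(3/8) = 1/3. Minimum is 1/3 at row 2 (x_2 leaves); pivot element 3/8.
Pivot on row 2; the Z-row RHS becomes 29/8 − (-25/8)·(1/3) = 14/3.

14/3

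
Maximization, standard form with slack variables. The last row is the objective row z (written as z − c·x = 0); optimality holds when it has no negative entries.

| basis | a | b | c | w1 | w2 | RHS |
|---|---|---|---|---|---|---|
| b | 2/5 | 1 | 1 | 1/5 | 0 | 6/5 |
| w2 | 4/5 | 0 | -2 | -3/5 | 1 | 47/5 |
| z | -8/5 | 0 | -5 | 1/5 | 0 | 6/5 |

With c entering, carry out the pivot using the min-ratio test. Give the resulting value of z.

Ratio test on column c — row 1: (6/5)/1 = 6/5; row 2: entry -2 ≤ 0. Minimum is 6/5 at row 1 (b leaves); pivot element 1.
Pivot on row 1; the z-row RHS becomes 6/5 − (-5)·(6/5) = 36/5.

36/5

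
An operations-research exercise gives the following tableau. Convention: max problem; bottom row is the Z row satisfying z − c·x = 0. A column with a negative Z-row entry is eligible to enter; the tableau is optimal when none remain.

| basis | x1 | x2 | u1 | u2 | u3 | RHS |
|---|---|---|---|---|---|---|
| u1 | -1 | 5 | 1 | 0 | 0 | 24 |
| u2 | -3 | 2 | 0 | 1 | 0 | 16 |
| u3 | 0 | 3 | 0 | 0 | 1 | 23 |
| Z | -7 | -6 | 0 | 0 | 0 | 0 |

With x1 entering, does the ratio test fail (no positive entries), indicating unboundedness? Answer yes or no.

yes

Every constraint-row entry in column x1 is ≤ 0, so increasing x1 is unbounded.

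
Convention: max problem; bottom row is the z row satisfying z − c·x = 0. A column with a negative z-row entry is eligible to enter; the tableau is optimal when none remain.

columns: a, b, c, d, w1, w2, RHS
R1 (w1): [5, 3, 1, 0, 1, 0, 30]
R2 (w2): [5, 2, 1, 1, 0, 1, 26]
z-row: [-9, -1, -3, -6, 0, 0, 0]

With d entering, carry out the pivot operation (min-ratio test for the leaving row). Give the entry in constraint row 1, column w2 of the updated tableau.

Ratio test on column d — row 1: entry 0 ≤ 0; row 2: 26/1 = 26. Minimum is 26 at row 2 (w2 leaves); pivot element 1.
Divide row 2 by 1; eliminate column d from the other rows.
Row 1 update in column w2: 0 − 0·1 = 0.

0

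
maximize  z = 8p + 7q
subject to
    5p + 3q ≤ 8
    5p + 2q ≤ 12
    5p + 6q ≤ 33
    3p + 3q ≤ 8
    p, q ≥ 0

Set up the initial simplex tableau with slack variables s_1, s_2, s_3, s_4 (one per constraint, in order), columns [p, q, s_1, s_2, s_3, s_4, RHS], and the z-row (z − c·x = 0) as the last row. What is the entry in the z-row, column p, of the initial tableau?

The z-row carries the negated objective coefficients: the p entry is -8.

-8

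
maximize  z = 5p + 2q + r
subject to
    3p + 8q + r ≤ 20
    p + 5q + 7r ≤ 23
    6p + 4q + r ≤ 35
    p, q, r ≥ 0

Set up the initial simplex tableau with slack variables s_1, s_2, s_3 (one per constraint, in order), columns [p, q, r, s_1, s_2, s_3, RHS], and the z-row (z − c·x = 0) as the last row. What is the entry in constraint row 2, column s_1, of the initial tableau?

Slack s_1 belongs to constraint 1; its column is the unit vector e_1, so the entry in row 2 is 0.

0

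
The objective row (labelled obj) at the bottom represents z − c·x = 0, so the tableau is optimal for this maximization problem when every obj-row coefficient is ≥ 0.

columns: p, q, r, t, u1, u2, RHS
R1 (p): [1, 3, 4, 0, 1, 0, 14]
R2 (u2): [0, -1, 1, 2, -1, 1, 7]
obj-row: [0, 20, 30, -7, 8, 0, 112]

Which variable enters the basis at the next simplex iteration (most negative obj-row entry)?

t

Negative obj-row entries: t: -7.
The most negative is -7 in column t, so t enters.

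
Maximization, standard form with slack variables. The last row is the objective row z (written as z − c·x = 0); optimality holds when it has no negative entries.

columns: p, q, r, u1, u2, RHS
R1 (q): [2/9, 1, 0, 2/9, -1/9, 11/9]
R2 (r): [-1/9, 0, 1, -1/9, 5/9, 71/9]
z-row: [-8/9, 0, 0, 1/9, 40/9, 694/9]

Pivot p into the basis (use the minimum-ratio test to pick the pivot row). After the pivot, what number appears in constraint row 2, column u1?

0

Ratio test on column p — row 1: (11/9)/(2/9) = 11/2; row 2: entry -1/9 ≤ 0. Minimum is 11/2 at row 1 (q leaves); pivot element 2/9.
Divide row 1 by 2/9; eliminate column p from the other rows.
Row 2 update in column u1: -1/9 − (-1/9)·1 = 0.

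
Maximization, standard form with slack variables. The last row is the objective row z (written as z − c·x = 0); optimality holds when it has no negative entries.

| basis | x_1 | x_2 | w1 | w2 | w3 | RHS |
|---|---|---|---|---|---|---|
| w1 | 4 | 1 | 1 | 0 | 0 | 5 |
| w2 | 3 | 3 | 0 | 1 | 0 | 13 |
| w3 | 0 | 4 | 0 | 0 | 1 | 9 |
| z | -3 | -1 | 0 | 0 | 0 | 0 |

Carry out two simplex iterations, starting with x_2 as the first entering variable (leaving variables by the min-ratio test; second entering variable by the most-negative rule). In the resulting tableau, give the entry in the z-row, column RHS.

Ratio test on column x_2 — row 1: 5/1 = 5; row 2: 13/3 = 13/3; row 3: 9/4 = 9/4. Minimum is 9/4 at row 3 (w3 leaves); pivot element 4.
Divide row 3 by 4; eliminate column x_2 from the other rows.
Second iteration: most negative z-row entry is -3 in column x_1, so x_1 enters.
Ratio test on column x_1 — row 1: (11/4)/4 = 11/16; row 2: (25/4)/3 = 25/12; row 3: entry 0 ≤ 0. Minimum is 11/16 at row 1 (w1 leaves); pivot element 4.
Divide row 1 by 4; eliminate column x_1 from the other rows.
After both pivots, the entry at the z-row, column RHS is 69/16.

69/16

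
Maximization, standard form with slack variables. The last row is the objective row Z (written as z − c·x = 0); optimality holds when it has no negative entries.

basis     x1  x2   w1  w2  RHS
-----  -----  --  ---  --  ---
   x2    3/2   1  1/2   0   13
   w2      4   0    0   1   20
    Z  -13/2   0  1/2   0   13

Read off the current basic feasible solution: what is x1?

x1 is not in the basis, so in the current basic feasible solution x1 = 0.

0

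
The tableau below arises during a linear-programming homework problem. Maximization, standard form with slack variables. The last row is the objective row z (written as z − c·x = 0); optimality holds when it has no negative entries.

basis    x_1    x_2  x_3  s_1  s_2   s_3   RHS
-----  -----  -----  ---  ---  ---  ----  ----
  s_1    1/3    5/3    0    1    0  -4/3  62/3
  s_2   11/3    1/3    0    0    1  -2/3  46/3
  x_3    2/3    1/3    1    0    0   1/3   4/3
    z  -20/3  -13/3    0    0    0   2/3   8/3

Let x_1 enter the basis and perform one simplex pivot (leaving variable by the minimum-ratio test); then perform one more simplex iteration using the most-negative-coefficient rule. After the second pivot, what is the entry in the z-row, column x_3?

13

Ratio test on column x_1 — row 1: (62/3)/(1/3) = 62; row 2: (46/3)/(11/3) = 46/11; row 3: (4/3)/(2/3) = 2. Minimum is 2 at row 3 (x_3 leaves); pivot element 2/3.
Divide row 3 by 2/3; eliminate column x_1 from the other rows.
Second iteration: most negative z-row entry is -1 in column x_2, so x_2 enters.
Ratio test on column x_2 — row 1: 20/(3/2) = 40/3; row 2: entry -3/2 ≤ 0; row 3: 2/(1/2) = 4. Minimum is 4 at row 3 (x_1 leaves); pivot element 1/2.
Divide row 3 by 1/2; eliminate column x_2 from the other rows.
After both pivots, the entry at the z-row, column x_3 is 13.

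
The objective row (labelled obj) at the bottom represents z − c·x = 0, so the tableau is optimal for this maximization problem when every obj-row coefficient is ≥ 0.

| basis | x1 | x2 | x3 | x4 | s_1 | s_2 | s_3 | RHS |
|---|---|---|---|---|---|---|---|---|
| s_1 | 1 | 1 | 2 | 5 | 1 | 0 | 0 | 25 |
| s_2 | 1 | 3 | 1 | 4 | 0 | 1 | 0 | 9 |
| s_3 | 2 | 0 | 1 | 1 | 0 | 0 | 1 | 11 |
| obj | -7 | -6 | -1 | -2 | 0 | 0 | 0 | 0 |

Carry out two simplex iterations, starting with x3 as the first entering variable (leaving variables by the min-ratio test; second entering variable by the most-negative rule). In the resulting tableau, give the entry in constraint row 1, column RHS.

9

Ratio test on column x3 — row 1: 25/2 = 25/2; row 2: 9/1 = 9; row 3: 11/1 = 11. Minimum is 9 at row 2 (s_2 leaves); pivot element 1.
Divide row 2 by 1; eliminate column x3 from the other rows.
Second iteration: most negative obj-row entry is -6 in column x1, so x1 enters.
Ratio test on column x1 — row 1: entry -1 ≤ 0; row 2: 9/1 = 9; row 3: 2/1 = 2. Minimum is 2 at row 3 (s_3 leaves); pivot element 1.
Divide row 3 by 1; eliminate column x1 from the other rows.
After both pivots, the entry at constraint row 1, column RHS is 9.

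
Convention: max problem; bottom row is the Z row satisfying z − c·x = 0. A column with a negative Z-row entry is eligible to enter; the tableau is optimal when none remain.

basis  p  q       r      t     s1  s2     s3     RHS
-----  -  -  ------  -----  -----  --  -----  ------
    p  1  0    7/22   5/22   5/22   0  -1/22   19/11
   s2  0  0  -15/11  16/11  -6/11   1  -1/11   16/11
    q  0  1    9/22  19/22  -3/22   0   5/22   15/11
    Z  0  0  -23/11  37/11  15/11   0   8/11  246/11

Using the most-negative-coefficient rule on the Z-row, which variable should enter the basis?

Negative Z-row entries: r: -23/11.
The most negative is -23/11 in column r, so r enters.

r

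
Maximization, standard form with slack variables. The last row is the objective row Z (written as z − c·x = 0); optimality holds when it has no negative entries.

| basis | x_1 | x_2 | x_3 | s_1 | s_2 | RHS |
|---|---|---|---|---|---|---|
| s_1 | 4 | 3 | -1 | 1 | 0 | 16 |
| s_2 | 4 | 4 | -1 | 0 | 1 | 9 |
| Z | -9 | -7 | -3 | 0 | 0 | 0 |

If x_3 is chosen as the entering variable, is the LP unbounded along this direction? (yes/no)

yes

Every constraint-row entry in column x_3 is ≤ 0, so increasing x_3 is unbounded.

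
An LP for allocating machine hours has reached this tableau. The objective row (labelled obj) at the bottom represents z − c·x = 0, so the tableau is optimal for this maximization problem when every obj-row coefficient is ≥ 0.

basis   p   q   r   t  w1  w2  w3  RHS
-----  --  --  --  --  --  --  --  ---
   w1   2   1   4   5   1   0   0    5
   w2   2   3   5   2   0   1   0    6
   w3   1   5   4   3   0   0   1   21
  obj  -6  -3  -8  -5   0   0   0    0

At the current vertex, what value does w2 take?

w2 is basic (row 2); its value is the RHS of that row, 6.

6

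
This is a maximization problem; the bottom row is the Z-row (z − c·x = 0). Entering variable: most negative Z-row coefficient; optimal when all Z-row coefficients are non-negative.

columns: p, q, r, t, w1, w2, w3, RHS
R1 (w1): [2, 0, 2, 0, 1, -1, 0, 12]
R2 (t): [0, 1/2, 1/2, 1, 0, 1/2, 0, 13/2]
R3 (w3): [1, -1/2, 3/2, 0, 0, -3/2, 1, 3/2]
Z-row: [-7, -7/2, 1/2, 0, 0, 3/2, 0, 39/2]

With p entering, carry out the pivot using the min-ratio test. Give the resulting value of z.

Ratio test on column p — row 1: 12/2 = 6; row 2: entry 0 ≤ 0; row 3: (3/2)/1 = 3/2. Minimum is 3/2 at row 3 (w3 leaves); pivot element 1.
Pivot on row 3; the Z-row RHS becomes 39/2 − (-7)·(3/2) = 30.

30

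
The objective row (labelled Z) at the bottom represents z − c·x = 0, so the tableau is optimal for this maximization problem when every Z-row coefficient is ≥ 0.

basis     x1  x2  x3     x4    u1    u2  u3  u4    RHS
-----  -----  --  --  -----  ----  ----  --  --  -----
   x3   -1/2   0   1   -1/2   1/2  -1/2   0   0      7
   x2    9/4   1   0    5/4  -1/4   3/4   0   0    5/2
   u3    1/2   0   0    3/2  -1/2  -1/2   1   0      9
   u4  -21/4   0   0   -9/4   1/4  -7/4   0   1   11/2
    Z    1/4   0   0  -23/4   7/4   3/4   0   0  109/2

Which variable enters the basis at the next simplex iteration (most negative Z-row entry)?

Negative Z-row entries: x4: -23/4.
The most negative is -23/4 in column x4, so x4 enters.

x4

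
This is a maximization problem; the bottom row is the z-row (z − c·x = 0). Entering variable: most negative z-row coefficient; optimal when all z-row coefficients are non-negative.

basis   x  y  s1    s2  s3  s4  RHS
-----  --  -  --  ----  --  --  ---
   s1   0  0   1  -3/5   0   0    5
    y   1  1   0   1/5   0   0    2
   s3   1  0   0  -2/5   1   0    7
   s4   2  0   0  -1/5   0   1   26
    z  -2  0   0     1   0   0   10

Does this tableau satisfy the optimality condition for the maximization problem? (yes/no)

The z-row has a negative entry -2 in column x, so it is not optimal.

no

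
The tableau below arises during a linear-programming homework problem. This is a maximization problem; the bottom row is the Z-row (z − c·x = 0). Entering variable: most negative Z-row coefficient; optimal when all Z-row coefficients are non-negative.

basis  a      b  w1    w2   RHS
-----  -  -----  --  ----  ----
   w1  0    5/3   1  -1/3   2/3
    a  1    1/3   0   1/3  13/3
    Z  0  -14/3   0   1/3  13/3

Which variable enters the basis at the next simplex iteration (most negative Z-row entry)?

b

Negative Z-row entries: b: -14/3.
The most negative is -14/3 in column b, so b enters.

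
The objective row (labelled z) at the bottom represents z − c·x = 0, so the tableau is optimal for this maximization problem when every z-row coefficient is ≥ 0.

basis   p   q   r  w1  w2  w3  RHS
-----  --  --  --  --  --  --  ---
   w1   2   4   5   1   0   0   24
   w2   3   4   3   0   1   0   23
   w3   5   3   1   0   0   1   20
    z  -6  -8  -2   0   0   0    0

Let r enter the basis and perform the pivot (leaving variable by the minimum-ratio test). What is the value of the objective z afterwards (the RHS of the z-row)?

48/5

Ratio test on column r — row 1: 24/5 = 24/5; row 2: 23/3 = 23/3; row 3: 20/1 = 20. Minimum is 24/5 at row 1 (w1 leaves); pivot element 5.
Pivot on row 1; the z-row RHS becomes 0 − (-2)·(24/5) = 48/5.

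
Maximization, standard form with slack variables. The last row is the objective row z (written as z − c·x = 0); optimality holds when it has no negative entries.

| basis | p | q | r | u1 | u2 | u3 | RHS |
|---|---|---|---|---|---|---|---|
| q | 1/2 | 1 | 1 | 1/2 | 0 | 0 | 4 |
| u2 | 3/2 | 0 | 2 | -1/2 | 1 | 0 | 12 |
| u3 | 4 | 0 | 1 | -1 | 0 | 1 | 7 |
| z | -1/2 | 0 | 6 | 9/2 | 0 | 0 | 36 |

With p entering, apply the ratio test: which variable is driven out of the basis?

u3

Column p entries and ratios — q: 4/(1/2) = 8; u2: 12/(3/2) = 8; u3: 7/4 = 7/4.
Smallest ratio is 7/4 in the row of u3, so u3 leaves.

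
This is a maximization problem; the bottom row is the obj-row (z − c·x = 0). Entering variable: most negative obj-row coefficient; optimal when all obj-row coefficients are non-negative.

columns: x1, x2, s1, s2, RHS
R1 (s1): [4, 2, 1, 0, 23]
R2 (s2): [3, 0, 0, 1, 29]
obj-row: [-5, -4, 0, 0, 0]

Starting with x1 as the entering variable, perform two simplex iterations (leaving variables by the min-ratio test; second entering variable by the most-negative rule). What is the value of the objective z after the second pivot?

Ratio test on column x1 — row 1: 23/4 = 23/4; row 2: 29/3 = 29/3. Minimum is 23/4 at row 1 (s1 leaves); pivot element 4.
Pivot on row 1; the obj-row RHS becomes 0 − (-5)·(23/4) = 115/4.
Next entering variable (most negative obj-row entry -3/2): x2.
Ratio test on column x2 — row 1: (23/4)/(1/2) = 23/2; row 2: entry -3/2 ≤ 0. Minimum is 23/2 at row 1 (x1 leaves); pivot element 1/2.
After the second pivot the obj-row RHS is 115/4 − (-3/2)·(23/2) = 46.

46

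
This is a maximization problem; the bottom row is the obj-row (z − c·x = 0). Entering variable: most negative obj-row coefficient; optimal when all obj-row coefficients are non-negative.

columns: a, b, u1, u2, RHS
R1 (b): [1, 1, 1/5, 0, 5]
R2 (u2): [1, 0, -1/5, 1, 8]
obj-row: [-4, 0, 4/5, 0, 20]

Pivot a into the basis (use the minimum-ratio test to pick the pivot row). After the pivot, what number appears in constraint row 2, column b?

Ratio test on column a — row 1: 5/1 = 5; row 2: 8/1 = 8. Minimum is 5 at row 1 (b leaves); pivot element 1.
Divide row 1 by 1; eliminate column a from the other rows.
Row 2 update in column b: 0 − 1·1 = -1.

-1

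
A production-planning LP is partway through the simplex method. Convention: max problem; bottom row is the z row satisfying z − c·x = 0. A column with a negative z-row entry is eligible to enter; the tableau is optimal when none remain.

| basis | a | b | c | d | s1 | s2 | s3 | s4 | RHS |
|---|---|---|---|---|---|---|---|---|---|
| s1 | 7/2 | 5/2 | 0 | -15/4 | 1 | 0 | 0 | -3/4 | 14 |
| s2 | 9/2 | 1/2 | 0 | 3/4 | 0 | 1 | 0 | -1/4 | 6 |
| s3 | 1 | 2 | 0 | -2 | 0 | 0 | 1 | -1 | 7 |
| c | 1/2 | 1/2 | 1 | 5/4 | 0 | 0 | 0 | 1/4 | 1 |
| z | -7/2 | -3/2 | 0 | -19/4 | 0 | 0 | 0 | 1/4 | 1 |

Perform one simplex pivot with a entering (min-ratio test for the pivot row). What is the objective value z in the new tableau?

17/3

Ratio test on column a — row 1: 14/(7/2) = 4; row 2: 6/(9/2) = 4/3; row 3: 7/1 = 7; row 4: 1/(1/2) = 2. Minimum is 4/3 at row 2 (s2 leaves); pivot element 9/2.
Pivot on row 2; the z-row RHS becomes 1 − (-7/2)·(4/3) = 17/3.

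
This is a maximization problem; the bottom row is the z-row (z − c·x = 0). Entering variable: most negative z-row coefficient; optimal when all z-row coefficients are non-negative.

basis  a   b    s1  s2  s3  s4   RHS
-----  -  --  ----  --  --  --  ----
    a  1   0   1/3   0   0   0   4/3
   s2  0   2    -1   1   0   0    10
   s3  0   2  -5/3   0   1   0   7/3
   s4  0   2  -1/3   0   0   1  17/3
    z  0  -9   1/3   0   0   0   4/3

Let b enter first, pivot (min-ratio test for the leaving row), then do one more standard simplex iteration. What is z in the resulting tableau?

Ratio test on column b — row 1: entry 0 ≤ 0; row 2: 10/2 = 5; row 3: (7/3)/2 = 7/6; row 4: (17/3)/2 = 17/6. Minimum is 7/6 at row 3 (s3 leaves); pivot element 2.
Pivot on row 3; the z-row RHS becomes 4/3 − (-9)·(7/6) = 71/6.
Next entering variable (most negative z-row entry -43/6): s1.
Ratio test on column s1 — row 1: (4/3)/(1/3) = 4; row 2: (23/3)/(2/3) = 23/2; row 3: entry -5/6 ≤ 0; row 4: (10/3)/(4/3) = 5/2. Minimum is 5/2 at row 4 (s4 leaves); pivot element 4/3.
After the second pivot the z-row RHS is 71/6 − (-43/6)·(5/2) = 119/4.

119/4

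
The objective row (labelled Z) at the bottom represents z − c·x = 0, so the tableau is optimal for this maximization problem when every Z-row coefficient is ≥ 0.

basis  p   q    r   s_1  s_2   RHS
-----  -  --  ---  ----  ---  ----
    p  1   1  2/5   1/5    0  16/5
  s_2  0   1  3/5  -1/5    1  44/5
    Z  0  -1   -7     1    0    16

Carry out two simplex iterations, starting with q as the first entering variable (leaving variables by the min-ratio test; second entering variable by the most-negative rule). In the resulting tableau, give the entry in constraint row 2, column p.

Ratio test on column q — row 1: (16/5)/1 = 16/5; row 2: (44/5)/1 = 44/5. Minimum is 16/5 at row 1 (p leaves); pivot element 1.
Divide row 1 by 1; eliminate column q from the other rows.
Second iteration: most negative Z-row entry is -33/5 in column r, so r enters.
Ratio test on column r — row 1: (16/5)/(2/5) = 8; row 2: (28/5)/(1/5) = 28. Minimum is 8 at row 1 (q leaves); pivot element 2/5.
Divide row 1 by 2/5; eliminate column r from the other rows.
After both pivots, the entry at constraint row 2, column p is -3/2.

-3/2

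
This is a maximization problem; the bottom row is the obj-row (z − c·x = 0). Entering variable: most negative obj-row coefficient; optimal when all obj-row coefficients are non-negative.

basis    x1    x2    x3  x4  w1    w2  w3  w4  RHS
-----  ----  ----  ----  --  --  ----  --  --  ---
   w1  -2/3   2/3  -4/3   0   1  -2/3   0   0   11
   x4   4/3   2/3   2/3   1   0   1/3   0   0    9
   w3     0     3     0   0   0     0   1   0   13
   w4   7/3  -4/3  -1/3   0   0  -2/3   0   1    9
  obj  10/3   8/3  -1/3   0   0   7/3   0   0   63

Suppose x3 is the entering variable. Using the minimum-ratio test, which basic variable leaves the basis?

Column x3 entries and ratios — w1: -4/3 ≤ 0, skip; x4: 9/(2/3) = 27/2; w3: 0 ≤ 0, skip; w4: -1/3 ≤ 0, skip.
Smallest ratio is 27/2 in the row of x4, so x4 leaves.

x4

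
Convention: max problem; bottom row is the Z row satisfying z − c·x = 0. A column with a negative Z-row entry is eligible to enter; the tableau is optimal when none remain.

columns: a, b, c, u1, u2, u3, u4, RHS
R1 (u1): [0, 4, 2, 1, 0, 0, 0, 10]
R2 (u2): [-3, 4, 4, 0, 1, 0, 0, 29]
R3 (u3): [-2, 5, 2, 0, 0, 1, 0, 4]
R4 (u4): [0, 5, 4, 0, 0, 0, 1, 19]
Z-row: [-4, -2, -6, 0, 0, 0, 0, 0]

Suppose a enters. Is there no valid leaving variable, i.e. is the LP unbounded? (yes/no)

Every constraint-row entry in column a is ≤ 0, so increasing a is unbounded.

yes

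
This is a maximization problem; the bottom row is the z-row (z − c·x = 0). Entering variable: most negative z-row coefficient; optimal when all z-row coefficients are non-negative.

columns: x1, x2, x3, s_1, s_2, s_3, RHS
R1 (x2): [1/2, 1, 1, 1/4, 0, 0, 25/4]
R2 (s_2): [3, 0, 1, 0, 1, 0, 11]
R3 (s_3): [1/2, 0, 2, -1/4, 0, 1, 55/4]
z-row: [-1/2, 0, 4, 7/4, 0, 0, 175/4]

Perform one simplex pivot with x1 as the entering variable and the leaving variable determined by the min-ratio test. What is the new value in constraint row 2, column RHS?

11/3

Ratio test on column x1 — row 1: (25/4)/(1/2) = 25/2; row 2: 11/3 = 11/3; row 3: (55/4)/(1/2) = 55/2. Minimum is 11/3 at row 2 (s_2 leaves); pivot element 3.
Divide row 2 by 3; eliminate column x1 from the other rows.
In the new row 2, the RHS entry is the old entry divided by the pivot: 11/3 = 11/3.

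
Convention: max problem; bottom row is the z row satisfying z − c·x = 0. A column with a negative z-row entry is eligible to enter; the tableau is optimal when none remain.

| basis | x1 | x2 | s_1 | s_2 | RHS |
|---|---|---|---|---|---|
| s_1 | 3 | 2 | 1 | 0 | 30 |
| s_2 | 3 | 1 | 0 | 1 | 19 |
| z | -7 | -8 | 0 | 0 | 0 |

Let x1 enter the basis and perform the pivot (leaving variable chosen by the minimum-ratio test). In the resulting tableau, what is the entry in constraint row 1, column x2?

Ratio test on column x1 — row 1: 30/3 = 10; row 2: 19/3 = 19/3. Minimum is 19/3 at row 2 (s_2 leaves); pivot element 3.
Divide row 2 by 3; eliminate column x1 from the other rows.
Row 1 update in column x2: 2 − 3·(1/3) = 1.

1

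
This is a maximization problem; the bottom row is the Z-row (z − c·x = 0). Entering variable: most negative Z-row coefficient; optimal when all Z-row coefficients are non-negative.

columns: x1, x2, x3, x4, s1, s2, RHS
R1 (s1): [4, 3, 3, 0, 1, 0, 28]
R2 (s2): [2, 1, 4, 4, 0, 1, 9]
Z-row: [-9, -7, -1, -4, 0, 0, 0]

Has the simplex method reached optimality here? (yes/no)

The Z-row has a negative entry -9 in column x1, so it is not optimal.

no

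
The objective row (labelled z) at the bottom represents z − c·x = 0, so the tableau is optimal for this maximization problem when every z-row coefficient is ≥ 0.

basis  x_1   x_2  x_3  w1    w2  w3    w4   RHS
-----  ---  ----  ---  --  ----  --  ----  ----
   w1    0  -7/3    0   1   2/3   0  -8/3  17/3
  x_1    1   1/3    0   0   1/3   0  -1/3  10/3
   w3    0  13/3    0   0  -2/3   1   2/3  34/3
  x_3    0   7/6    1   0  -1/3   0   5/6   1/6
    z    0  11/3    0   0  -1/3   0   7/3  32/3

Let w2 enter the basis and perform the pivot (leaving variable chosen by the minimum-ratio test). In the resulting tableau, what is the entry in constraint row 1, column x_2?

Ratio test on column w2 — row 1: (17/3)/(2/3) = 17/2; row 2: (10/3)/(1/3) = 10; row 3: entry -2/3 ≤ 0; row 4: entry -1/3 ≤ 0. Minimum is 17/2 at row 1 (w1 leaves); pivot element 2/3.
Divide row 1 by 2/3; eliminate column w2 from the other rows.
In the new row 1, the x_2 entry is the old entry divided by the pivot: (-7/3)/(2/3) = -7/2.

-7/2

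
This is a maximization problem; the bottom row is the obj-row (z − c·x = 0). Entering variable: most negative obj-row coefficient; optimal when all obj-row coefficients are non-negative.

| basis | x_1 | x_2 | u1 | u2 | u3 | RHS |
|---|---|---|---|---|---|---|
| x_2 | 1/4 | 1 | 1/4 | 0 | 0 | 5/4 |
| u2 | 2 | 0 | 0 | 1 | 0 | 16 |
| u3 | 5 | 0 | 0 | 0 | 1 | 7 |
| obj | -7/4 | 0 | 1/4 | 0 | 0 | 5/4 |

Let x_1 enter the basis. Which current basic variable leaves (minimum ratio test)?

u3

Column x_1 entries and ratios — x_2: (5/4)/(1/4) = 5; u2: 16/2 = 8; u3: 7/5 = 7/5.
Smallest ratio is 7/5 in the row of u3, so u3 leaves.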